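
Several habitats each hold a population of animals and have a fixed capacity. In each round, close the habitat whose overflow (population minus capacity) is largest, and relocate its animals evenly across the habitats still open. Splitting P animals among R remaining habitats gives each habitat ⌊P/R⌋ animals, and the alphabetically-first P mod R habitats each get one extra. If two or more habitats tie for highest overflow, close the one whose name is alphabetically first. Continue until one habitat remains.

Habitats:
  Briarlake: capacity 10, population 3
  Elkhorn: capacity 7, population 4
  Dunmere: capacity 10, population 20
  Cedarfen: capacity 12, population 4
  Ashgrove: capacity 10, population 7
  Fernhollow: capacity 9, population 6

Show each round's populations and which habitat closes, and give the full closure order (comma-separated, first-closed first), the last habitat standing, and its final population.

Closure order: Dunmere, Ashgrove, Elkhorn, Fernhollow, Briarlake
Last habitat: Cedarfen with 44 animals

Round 1: Ashgrove=7 Briarlake=3 Cedarfen=4 Dunmere=20 Elkhorn=4 Fernhollow=6 → close Dunmere (overflow 10)
  20÷5 = 4 each, +1 to first 0
Round 2: Ashgrove=11 Briarlake=7 Cedarfen=8 Elkhorn=8 Fernhollow=10 → close Ashgrove (overflow 1)
  11÷4 = 2 each, +1 to first 3
Round 3: Briarlake=10 Cedarfen=11 Elkhorn=11 Fernhollow=12 → close Elkhorn (overflow 4)
  11÷3 = 3 each, +1 to first 2
Round 4: Briarlake=14 Cedarfen=15 Fernhollow=15 → close Fernhollow (overflow 6)
  15÷2 = 7 each, +1 to first 1
Round 5: Briarlake=22 Cedarfen=22 → close Briarlake (overflow 12)
  22÷1 = 22 each, +1 to first 0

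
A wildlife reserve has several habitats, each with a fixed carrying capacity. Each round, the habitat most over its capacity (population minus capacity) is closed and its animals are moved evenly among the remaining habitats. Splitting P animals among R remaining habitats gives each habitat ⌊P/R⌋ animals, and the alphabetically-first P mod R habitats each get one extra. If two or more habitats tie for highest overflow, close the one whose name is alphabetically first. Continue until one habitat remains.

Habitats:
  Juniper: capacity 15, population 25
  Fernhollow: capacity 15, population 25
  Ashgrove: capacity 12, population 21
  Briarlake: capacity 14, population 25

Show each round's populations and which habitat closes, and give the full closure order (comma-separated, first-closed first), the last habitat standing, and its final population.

Round 1: Ashgrove=21 Briarlake=25 Fernhollow=25 Juniper=25 → close Briarlake (overflow 11)
  25÷3 = 8 each, +1 to first 1
Round 2: Ashgrove=30 Fernhollow=33 Juniper=33 → close Ashgrove (overflow 18)
  30÷2 = 15 each, +1 to first 0
Round 3: Fernhollow=48 Juniper=48 → close Fernhollow (overflow 33)
  48÷1 = 48 each, +1 to first 0

Closure order: Briarlake, Ashgrove, Fernhollow
Last habitat: Juniper with 96 animals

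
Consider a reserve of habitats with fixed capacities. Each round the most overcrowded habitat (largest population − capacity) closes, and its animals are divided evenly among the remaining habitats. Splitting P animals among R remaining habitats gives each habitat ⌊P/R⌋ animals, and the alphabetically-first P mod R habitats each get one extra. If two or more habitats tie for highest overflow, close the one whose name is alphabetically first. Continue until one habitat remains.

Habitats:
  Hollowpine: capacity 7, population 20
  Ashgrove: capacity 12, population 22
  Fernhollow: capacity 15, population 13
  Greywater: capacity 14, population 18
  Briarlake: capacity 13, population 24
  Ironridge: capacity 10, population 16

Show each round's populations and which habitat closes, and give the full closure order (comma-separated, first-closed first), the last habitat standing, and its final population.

Round 1: Ashgrove=22 Briarlake=24 Fernhollow=13 Greywater=18 Hollowpine=20 Ironridge=16 → close Hollowpine (overflow 13)
  20÷5 = 4 each, +1 to first 0
Round 2: Ashgrove=26 Briarlake=28 Fernhollow=17 Greywater=22 Ironridge=20 → close Briarlake (overflow 15)
  28÷4 = 7 each, +1 to first 0
Round 3: Ashgrove=33 Fernhollow=24 Greywater=29 Ironridge=27 → close Ashgrove (overflow 21)
  33÷3 = 11 each, +1 to first 0
Round 4: Fernhollow=35 Greywater=40 Ironridge=38 → close Ironridge (overflow 28)
  38÷2 = 19 each, +1 to first 0
Round 5: Fernhollow=54 Greywater=59 → close Greywater (overflow 45)
  59÷1 = 59 each, +1 to first 0

Closure order: Hollowpine, Briarlake, Ashgrove, Ironridge, Greywater
Last habitat: Fernhollow with 113 animals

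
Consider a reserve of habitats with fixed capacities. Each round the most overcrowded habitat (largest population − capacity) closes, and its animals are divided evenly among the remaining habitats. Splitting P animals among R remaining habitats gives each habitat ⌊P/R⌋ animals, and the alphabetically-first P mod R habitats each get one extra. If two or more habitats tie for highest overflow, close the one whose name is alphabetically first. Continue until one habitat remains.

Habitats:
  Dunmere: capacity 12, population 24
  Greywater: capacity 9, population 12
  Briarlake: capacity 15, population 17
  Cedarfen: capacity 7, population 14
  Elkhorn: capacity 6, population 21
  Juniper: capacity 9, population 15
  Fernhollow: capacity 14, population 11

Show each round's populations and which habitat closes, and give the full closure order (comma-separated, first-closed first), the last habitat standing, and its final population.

Round 1: Briarlake=17 Cedarfen=14 Dunmere=24 Elkhorn=21 Fernhollow=11 Greywater=12 Juniper=15 → close Elkhorn (overflow 15)
  21÷6 = 3 each, +1 to first 3
Round 2: Briarlake=21 Cedarfen=18 Dunmere=28 Fernhollow=14 Greywater=15 Juniper=18 → close Dunmere (overflow 16)
  28÷5 = 5 each, +1 to first 3
Round 3: Briarlake=27 Cedarfen=24 Fernhollow=20 Greywater=20 Juniper=23 → close Cedarfen (overflow 17)
  24÷4 = 6 each, +1 to first 0
Round 4: Briarlake=33 Fernhollow=26 Greywater=26 Juniper=29 → close Juniper (overflow 20)
  29÷3 = 9 each, +1 to first 2
Round 5: Briarlake=43 Fernhollow=36 Greywater=35 → close Briarlake (overflow 28)
  43÷2 = 21 each, +1 to first 1
Round 6: Fernhollow=58 Greywater=56 → close Greywater (overflow 47)
  56÷1 = 56 each, +1 to first 0

Closure order: Elkhorn, Dunmere, Cedarfen, Juniper, Briarlake, Greywater
Last habitat: Fernhollow with 114 animals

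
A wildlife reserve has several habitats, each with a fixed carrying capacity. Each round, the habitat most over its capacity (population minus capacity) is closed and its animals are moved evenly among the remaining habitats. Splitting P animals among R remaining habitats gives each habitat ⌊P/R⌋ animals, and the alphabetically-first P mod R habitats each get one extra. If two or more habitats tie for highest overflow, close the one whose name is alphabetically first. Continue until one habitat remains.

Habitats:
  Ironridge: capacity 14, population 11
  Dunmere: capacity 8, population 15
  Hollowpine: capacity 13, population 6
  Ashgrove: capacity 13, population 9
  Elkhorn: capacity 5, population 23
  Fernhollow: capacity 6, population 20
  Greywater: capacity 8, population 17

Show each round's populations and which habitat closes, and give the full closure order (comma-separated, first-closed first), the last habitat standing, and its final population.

Closure order: Elkhorn, Fernhollow, Greywater, Dunmere, Ashgrove, Ironridge
Last habitat: Hollowpine with 101 animals

Round 1: Ashgrove=9 Dunmere=15 Elkhorn=23 Fernhollow=20 Greywater=17 Hollowpine=6 Ironridge=11 → close Elkhorn (overflow 18)
  23÷6 = 3 each, +1 to first 5
Round 2: Ashgrove=13 Dunmere=19 Fernhollow=24 Greywater=21 Hollowpine=10 Ironridge=14 → close Fernhollow (overflow 18)
  24÷5 = 4 each, +1 to first 4
Round 3: Ashgrove=18 Dunmere=24 Greywater=26 Hollowpine=15 Ironridge=18 → close Greywater (overflow 18)
  26÷4 = 6 each, +1 to first 2
Round 4: Ashgrove=25 Dunmere=31 Hollowpine=21 Ironridge=24 → close Dunmere (overflow 23)
  31÷3 = 10 each, +1 to first 1
Round 5: Ashgrove=36 Hollowpine=31 Ironridge=34 → close Ashgrove (overflow 23)
  36÷2 = 18 each, +1 to first 0
Round 6: Hollowpine=49 Ironridge=52 → close Ironridge (overflow 38)
  52÷1 = 52 each, +1 to first 0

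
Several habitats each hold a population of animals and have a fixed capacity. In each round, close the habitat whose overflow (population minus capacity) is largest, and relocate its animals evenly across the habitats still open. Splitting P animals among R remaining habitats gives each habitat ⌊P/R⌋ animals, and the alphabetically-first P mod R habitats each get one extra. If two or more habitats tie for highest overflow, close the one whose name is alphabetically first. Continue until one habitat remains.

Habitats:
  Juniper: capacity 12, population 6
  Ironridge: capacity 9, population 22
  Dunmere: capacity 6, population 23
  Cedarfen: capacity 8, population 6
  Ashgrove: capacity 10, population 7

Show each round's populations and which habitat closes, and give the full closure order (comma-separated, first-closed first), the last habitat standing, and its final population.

Closure order: Dunmere, Ironridge, Ashgrove, Cedarfen
Last habitat: Juniper with 64 animals

Round 1: Ashgrove=7 Cedarfen=6 Dunmere=23 Ironridge=22 Juniper=6 → close Dunmere (overflow 17)
  23÷4 = 5 each, +1 to first 3
Round 2: Ashgrove=13 Cedarfen=12 Ironridge=28 Juniper=11 → close Ironridge (overflow 19)
  28÷3 = 9 each, +1 to first 1
Round 3: Ashgrove=23 Cedarfen=21 Juniper=20 → close Ashgrove (overflow 13)
  23÷2 = 11 each, +1 to first 1
Round 4: Cedarfen=33 Juniper=31 → close Cedarfen (overflow 25)
  33÷1 = 33 each, +1 to first 0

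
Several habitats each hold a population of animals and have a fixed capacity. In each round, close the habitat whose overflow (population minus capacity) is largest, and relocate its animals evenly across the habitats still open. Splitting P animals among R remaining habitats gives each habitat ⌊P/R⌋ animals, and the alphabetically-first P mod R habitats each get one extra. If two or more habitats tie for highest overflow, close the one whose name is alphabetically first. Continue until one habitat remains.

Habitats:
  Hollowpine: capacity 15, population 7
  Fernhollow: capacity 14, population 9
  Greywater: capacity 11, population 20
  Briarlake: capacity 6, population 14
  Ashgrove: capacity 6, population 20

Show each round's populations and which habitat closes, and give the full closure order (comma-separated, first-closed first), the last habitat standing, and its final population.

Closure order: Ashgrove, Greywater, Briarlake, Fernhollow
Last habitat: Hollowpine with 70 animals

Round 1: Ashgrove=20 Briarlake=14 Fernhollow=9 Greywater=20 Hollowpine=7 → close Ashgrove (overflow 14)
  20÷4 = 5 each, +1 to first 0
Round 2: Briarlake=19 Fernhollow=14 Greywater=25 Hollowpine=12 → close Greywater (overflow 14)
  25÷3 = 8 each, +1 to first 1
Round 3: Briarlake=28 Fernhollow=22 Hollowpine=20 → close Briarlake (overflow 22)
  28÷2 = 14 each, +1 to first 0
Round 4: Fernhollow=36 Hollowpine=34 → close Fernhollow (overflow 22)
  36÷1 = 36 each, +1 to first 0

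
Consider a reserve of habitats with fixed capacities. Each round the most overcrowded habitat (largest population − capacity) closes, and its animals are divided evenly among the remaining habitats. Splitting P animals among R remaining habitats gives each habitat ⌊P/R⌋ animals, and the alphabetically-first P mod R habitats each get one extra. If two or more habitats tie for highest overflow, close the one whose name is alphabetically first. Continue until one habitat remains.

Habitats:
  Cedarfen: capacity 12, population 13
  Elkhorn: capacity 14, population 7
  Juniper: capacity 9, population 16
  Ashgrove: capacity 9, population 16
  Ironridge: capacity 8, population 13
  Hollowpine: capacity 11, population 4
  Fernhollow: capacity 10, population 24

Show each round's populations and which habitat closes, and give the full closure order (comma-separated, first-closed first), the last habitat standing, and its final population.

Round 1: Ashgrove=16 Cedarfen=13 Elkhorn=7 Fernhollow=24 Hollowpine=4 Ironridge=13 Juniper=16 → close Fernhollow (overflow 14)
  24÷6 = 4 each, +1 to first 0
Round 2: Ashgrove=20 Cedarfen=17 Elkhorn=11 Hollowpine=8 Ironridge=17 Juniper=20 → close Ashgrove (overflow 11)
  20÷5 = 4 each, +1 to first 0
Round 3: Cedarfen=21 Elkhorn=15 Hollowpine=12 Ironridge=21 Juniper=24 → close Juniper (overflow 15)
  24÷4 = 6 each, +1 to first 0
Round 4: Cedarfen=27 Elkhorn=21 Hollowpine=18 Ironridge=27 → close Ironridge (overflow 19)
  27÷3 = 9 each, +1 to first 0
Round 5: Cedarfen=36 Elkhorn=30 Hollowpine=27 → close Cedarfen (overflow 24)
  36÷2 = 18 each, +1 to first 0
Round 6: Elkhorn=48 Hollowpine=45 → close Elkhorn (overflow 34)
  48÷1 = 48 each, +1 to first 0

Closure order: Fernhollow, Ashgrove, Juniper, Ironridge, Cedarfen, Elkhorn
Last habitat: Hollowpine with 93 animals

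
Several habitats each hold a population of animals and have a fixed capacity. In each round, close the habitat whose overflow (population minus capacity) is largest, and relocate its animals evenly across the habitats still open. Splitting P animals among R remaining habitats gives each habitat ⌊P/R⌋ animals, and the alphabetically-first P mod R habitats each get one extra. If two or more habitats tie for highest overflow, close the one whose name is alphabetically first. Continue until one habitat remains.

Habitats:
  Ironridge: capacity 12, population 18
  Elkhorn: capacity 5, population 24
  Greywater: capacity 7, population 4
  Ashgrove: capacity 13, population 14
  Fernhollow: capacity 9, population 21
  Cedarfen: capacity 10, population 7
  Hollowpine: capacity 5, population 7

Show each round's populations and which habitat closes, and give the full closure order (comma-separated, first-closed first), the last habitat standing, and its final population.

Round 1: Ashgrove=14 Cedarfen=7 Elkhorn=24 Fernhollow=21 Greywater=4 Hollowpine=7 Ironridge=18 → close Elkhorn (overflow 19)
  24÷6 = 4 each, +1 to first 0
Round 2: Ashgrove=18 Cedarfen=11 Fernhollow=25 Greywater=8 Hollowpine=11 Ironridge=22 → close Fernhollow (overflow 16)
  25÷5 = 5 each, +1 to first 0
Round 3: Ashgrove=23 Cedarfen=16 Greywater=13 Hollowpine=16 Ironridge=27 → close Ironridge (overflow 15)
  27÷4 = 6 each, +1 to first 3
Round 4: Ashgrove=30 Cedarfen=23 Greywater=20 Hollowpine=22 → close Ashgrove (overflow 17)
  30÷3 = 10 each, +1 to first 0
Round 5: Cedarfen=33 Greywater=30 Hollowpine=32 → close Hollowpine (overflow 27)
  32÷2 = 16 each, +1 to first 0
Round 6: Cedarfen=49 Greywater=46 → close Cedarfen (overflow 39)
  49÷1 = 49 each, +1 to first 0

Closure order: Elkhorn, Fernhollow, Ironridge, Ashgrove, Hollowpine, Cedarfen
Last habitat: Greywater with 95 animals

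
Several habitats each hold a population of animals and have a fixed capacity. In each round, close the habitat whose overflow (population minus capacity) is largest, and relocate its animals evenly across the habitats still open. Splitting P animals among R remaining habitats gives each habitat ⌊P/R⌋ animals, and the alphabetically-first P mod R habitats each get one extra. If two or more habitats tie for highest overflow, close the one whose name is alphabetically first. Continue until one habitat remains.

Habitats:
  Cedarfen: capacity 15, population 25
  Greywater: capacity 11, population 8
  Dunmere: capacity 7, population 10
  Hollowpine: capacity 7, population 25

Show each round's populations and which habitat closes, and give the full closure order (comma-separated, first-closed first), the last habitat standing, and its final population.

Closure order: Hollowpine, Cedarfen, Dunmere
Last habitat: Greywater with 68 animals

Round 1: Cedarfen=25 Dunmere=10 Greywater=8 Hollowpine=25 → close Hollowpine (overflow 18)
  25÷3 = 8 each, +1 to first 1
Round 2: Cedarfen=34 Dunmere=18 Greywater=16 → close Cedarfen (overflow 19)
  34÷2 = 17 each, +1 to first 0
Round 3: Dunmere=35 Greywater=33 → close Dunmere (overflow 28)
  35÷1 = 35 each, +1 to first 0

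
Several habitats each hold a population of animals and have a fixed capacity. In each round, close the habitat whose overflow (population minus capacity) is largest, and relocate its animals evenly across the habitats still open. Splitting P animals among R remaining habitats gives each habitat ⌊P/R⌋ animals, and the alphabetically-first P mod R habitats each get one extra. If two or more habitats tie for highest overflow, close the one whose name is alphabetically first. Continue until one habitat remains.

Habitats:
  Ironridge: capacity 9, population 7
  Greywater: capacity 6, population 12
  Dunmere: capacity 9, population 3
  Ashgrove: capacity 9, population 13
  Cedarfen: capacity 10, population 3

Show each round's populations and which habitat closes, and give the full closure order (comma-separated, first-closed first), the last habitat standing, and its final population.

Closure order: Greywater, Ashgrove, Ironridge, Cedarfen
Last habitat: Dunmere with 38 animals

Round 1: Ashgrove=13 Cedarfen=3 Dunmere=3 Greywater=12 Ironridge=7 → close Greywater (overflow 6)
  12÷4 = 3 each, +1 to first 0
Round 2: Ashgrove=16 Cedarfen=6 Dunmere=6 Ironridge=10 → close Ashgrove (overflow 7)
  16÷3 = 5 each, +1 to first 1
Round 3: Cedarfen=12 Dunmere=11 Ironridge=15 → close Ironridge (overflow 6)
  15÷2 = 7 each, +1 to first 1
Round 4: Cedarfen=20 Dunmere=18 → close Cedarfen (overflow 10)
  20÷1 = 20 each, +1 to first 0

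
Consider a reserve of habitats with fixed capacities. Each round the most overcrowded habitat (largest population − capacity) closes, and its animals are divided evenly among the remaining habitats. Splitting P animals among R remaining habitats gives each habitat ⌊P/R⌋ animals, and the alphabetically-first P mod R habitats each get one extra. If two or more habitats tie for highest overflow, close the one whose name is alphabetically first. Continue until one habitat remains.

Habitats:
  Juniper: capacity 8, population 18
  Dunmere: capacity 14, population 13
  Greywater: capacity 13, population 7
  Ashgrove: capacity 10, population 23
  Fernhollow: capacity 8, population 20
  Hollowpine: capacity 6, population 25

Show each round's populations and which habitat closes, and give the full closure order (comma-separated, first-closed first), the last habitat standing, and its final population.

Closure order: Hollowpine, Ashgrove, Fernhollow, Juniper, Dunmere
Last habitat: Greywater with 106 animals

Round 1: Ashgrove=23 Dunmere=13 Fernhollow=20 Greywater=7 Hollowpine=25 Juniper=18 → close Hollowpine (overflow 19)
  25÷5 = 5 each, +1 to first 0
Round 2: Ashgrove=28 Dunmere=18 Fernhollow=25 Greywater=12 Juniper=23 → close Ashgrove (overflow 18)
  28÷4 = 7 each, +1 to first 0
Round 3: Dunmere=25 Fernhollow=32 Greywater=19 Juniper=30 → close Fernhollow (overflow 24)
  32÷3 = 10 each, +1 to first 2
Round 4: Dunmere=36 Greywater=30 Juniper=40 → close Juniper (overflow 32)
  40÷2 = 20 each, +1 to first 0
Round 5: Dunmere=56 Greywater=50 → close Dunmere (overflow 42)
  56÷1 = 56 each, +1 to first 0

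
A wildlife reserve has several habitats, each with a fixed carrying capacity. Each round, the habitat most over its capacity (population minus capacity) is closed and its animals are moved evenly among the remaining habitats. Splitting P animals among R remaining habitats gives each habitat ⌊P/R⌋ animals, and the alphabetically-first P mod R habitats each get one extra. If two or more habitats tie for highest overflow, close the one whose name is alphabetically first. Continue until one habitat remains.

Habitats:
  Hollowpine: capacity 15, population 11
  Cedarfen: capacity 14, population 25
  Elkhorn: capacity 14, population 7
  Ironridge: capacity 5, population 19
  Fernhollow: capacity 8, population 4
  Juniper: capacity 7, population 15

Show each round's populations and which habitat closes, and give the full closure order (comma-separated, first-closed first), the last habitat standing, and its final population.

Round 1: Cedarfen=25 Elkhorn=7 Fernhollow=4 Hollowpine=11 Ironridge=19 Juniper=15 → close Ironridge (overflow 14)
  19÷5 = 3 each, +1 to first 4
Round 2: Cedarfen=29 Elkhorn=11 Fernhollow=8 Hollowpine=15 Juniper=18 → close Cedarfen (overflow 15)
  29÷4 = 7 each, +1 to first 1
Round 3: Elkhorn=19 Fernhollow=15 Hollowpine=22 Juniper=25 → close Juniper (overflow 18)
  25÷3 = 8 each, +1 to first 1
Round 4: Elkhorn=28 Fernhollow=23 Hollowpine=30 → close Fernhollow (overflow 15)
  23÷2 = 11 each, +1 to first 1
Round 5: Elkhorn=40 Hollowpine=41 → close Elkhorn (overflow 26)
  40÷1 = 40 each, +1 to first 0

Closure order: Ironridge, Cedarfen, Juniper, Fernhollow, Elkhorn
Last habitat: Hollowpine with 81 animals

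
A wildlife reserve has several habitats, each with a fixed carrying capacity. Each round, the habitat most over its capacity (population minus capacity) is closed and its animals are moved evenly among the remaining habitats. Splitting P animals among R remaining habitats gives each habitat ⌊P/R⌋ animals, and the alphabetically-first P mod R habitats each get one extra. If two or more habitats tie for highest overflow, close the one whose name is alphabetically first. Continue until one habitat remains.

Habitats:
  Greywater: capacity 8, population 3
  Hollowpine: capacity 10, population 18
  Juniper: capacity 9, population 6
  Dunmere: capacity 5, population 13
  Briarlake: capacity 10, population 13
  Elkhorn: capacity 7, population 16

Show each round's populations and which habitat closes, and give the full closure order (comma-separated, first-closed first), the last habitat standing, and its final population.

Round 1: Briarlake=13 Dunmere=13 Elkhorn=16 Greywater=3 Hollowpine=18 Juniper=6 → close Elkhorn (overflow 9)
  16÷5 = 3 each, +1 to first 1
Round 2: Briarlake=17 Dunmere=16 Greywater=6 Hollowpine=21 Juniper=9 → close Dunmere (overflow 11)
  16÷4 = 4 each, +1 to first 0
Round 3: Briarlake=21 Greywater=10 Hollowpine=25 Juniper=13 → close Hollowpine (overflow 15)
  25÷3 = 8 each, +1 to first 1
Round 4: Briarlake=30 Greywater=18 Juniper=21 → close Briarlake (overflow 20)
  30÷2 = 15 each, +1 to first 0
Round 5: Greywater=33 Juniper=36 → close Juniper (overflow 27)
  36÷1 = 36 each, +1 to first 0

Closure order: Elkhorn, Dunmere, Hollowpine, Briarlake, Juniper
Last habitat: Greywater with 69 animals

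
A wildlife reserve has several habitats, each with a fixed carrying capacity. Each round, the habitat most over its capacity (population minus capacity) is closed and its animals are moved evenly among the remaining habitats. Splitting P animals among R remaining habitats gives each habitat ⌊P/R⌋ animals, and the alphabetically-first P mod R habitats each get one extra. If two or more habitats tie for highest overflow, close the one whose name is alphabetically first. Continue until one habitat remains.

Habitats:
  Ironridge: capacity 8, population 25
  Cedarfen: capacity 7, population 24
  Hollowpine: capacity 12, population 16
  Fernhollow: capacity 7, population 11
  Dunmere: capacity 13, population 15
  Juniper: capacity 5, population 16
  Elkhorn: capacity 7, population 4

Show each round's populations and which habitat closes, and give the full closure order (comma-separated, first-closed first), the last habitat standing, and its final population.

Round 1: Cedarfen=24 Dunmere=15 Elkhorn=4 Fernhollow=11 Hollowpine=16 Ironridge=25 Juniper=16 → close Cedarfen (overflow 17)
  24÷6 = 4 each, +1 to first 0
Round 2: Dunmere=19 Elkhorn=8 Fernhollow=15 Hollowpine=20 Ironridge=29 Juniper=20 → close Ironridge (overflow 21)
  29÷5 = 5 each, +1 to first 4
Round 3: Dunmere=25 Elkhorn=14 Fernhollow=21 Hollowpine=26 Juniper=25 → close Juniper (overflow 20)
  25÷4 = 6 each, +1 to first 1
Round 4: Dunmere=32 Elkhorn=20 Fernhollow=27 Hollowpine=32 → close Fernhollow (overflow 20)
  27÷3 = 9 each, +1 to first 0
Round 5: Dunmere=41 Elkhorn=29 Hollowpine=41 → close Hollowpine (overflow 29)
  41÷2 = 20 each, +1 to first 1
Round 6: Dunmere=62 Elkhorn=49 → close Dunmere (overflow 49)
  62÷1 = 62 each, +1 to first 0

Closure order: Cedarfen, Ironridge, Juniper, Fernhollow, Hollowpine, Dunmere
Last habitat: Elkhorn with 111 animals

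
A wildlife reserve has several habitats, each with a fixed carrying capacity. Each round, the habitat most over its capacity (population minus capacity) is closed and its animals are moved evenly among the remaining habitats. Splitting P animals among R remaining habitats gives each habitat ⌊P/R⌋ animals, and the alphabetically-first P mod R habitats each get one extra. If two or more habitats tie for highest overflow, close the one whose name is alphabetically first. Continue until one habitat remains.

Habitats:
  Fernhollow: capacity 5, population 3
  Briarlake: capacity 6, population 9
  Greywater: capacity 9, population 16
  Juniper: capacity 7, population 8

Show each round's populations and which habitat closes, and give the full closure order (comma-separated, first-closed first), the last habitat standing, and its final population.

Closure order: Greywater, Briarlake, Juniper
Last habitat: Fernhollow with 36 animals

Round 1: Briarlake=9 Fernhollow=3 Greywater=16 Juniper=8 → close Greywater (overflow 7)
  16÷3 = 5 each, +1 to first 1
Round 2: Briarlake=15 Fernhollow=8 Juniper=13 → close Briarlake (overflow 9)
  15÷2 = 7 each, +1 to first 1
Round 3: Fernhollow=16 Juniper=20 → close Juniper (overflow 13)
  20÷1 = 20 each, +1 to first 0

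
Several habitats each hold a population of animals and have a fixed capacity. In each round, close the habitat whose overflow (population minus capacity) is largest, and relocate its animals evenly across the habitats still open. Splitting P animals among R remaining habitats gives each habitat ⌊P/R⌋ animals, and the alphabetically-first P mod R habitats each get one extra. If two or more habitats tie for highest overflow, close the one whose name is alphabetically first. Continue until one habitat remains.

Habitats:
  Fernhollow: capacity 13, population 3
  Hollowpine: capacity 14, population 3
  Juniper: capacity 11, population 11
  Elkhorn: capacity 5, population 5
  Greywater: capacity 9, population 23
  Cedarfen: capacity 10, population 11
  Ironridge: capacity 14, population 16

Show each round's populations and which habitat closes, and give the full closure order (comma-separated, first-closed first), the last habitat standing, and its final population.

Closure order: Greywater, Ironridge, Cedarfen, Elkhorn, Juniper, Fernhollow
Last habitat: Hollowpine with 72 animals

Round 1: Cedarfen=11 Elkhorn=5 Fernhollow=3 Greywater=23 Hollowpine=3 Ironridge=16 Juniper=11 → close Greywater (overflow 14)
  23÷6 = 3 each, +1 to first 5
Round 2: Cedarfen=15 Elkhorn=9 Fernhollow=7 Hollowpine=7 Ironridge=20 Juniper=14 → close Ironridge (overflow 6)
  20÷5 = 4 each, +1 to first 0
Round 3: Cedarfen=19 Elkhorn=13 Fernhollow=11 Hollowpine=11 Juniper=18 → close Cedarfen (overflow 9)
  19÷4 = 4 each, +1 to first 3
Round 4: Elkhorn=18 Fernhollow=16 Hollowpine=16 Juniper=22 → close Elkhorn (overflow 13)
  18÷3 = 6 each, +1 to first 0
Round 5: Fernhollow=22 Hollowpine=22 Juniper=28 → close Juniper (overflow 17)
  28÷2 = 14 each, +1 to first 0
Round 6: Fernhollow=36 Hollowpine=36 → close Fernhollow (overflow 23)
  36÷1 = 36 each, +1 to first 0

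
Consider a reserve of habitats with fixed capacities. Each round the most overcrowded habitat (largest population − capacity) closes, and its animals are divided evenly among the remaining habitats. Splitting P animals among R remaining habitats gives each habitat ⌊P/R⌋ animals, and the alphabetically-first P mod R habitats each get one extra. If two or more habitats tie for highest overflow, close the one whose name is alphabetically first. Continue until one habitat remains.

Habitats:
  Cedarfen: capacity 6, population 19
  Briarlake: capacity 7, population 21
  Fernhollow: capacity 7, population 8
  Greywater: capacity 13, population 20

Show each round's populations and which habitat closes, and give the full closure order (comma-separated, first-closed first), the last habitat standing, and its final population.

Closure order: Briarlake, Cedarfen, Greywater
Last habitat: Fernhollow with 68 animals

Round 1: Briarlake=21 Cedarfen=19 Fernhollow=8 Greywater=20 → close Briarlake (overflow 14)
  21÷3 = 7 each, +1 to first 0
Round 2: Cedarfen=26 Fernhollow=15 Greywater=27 → close Cedarfen (overflow 20)
  26÷2 = 13 each, +1 to first 0
Round 3: Fernhollow=28 Greywater=40 → close Greywater (overflow 27)
  40÷1 = 40 each, +1 to first 0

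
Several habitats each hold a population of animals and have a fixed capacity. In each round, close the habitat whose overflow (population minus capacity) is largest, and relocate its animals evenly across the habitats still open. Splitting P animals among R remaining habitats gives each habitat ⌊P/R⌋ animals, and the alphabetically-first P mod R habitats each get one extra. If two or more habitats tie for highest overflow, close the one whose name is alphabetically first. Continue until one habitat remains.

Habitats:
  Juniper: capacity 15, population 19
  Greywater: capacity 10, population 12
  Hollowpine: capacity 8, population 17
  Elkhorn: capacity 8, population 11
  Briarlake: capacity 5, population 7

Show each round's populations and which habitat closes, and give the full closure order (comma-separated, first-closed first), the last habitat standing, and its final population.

Closure order: Hollowpine, Juniper, Briarlake, Elkhorn
Last habitat: Greywater with 66 animals

Round 1: Briarlake=7 Elkhorn=11 Greywater=12 Hollowpine=17 Juniper=19 → close Hollowpine (overflow 9)
  17÷4 = 4 each, +1 to first 1
Round 2: Briarlake=12 Elkhorn=15 Greywater=16 Juniper=23 → close Juniper (overflow 8)
  23÷3 = 7 each, +1 to first 2
Round 3: Briarlake=20 Elkhorn=23 Greywater=23 → close Briarlake (overflow 15)
  20÷2 = 10 each, +1 to first 0
Round 4: Elkhorn=33 Greywater=33 → close Elkhorn (overflow 25)
  33÷1 = 33 each, +1 to first 0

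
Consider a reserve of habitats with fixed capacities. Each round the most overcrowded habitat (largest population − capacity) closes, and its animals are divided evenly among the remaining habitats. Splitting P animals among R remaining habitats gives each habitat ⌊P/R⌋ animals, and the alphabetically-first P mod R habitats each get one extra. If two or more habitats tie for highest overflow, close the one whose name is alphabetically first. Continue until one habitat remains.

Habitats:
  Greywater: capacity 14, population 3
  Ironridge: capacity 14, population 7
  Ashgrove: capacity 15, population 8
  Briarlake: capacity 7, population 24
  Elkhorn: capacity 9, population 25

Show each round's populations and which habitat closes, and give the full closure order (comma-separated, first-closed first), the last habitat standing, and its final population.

Closure order: Briarlake, Elkhorn, Ashgrove, Ironridge
Last habitat: Greywater with 67 animals

Round 1: Ashgrove=8 Briarlake=24 Elkhorn=25 Greywater=3 Ironridge=7 → close Briarlake (overflow 17)
  24÷4 = 6 each, +1 to first 0
Round 2: Ashgrove=14 Elkhorn=31 Greywater=9 Ironridge=13 → close Elkhorn (overflow 22)
  31÷3 = 10 each, +1 to first 1
Round 3: Ashgrove=25 Greywater=19 Ironridge=23 → close Ashgrove (overflow 10)
  25÷2 = 12 each, +1 to first 1
Round 4: Greywater=32 Ironridge=35 → close Ironridge (overflow 21)
  35÷1 = 35 each, +1 to first 0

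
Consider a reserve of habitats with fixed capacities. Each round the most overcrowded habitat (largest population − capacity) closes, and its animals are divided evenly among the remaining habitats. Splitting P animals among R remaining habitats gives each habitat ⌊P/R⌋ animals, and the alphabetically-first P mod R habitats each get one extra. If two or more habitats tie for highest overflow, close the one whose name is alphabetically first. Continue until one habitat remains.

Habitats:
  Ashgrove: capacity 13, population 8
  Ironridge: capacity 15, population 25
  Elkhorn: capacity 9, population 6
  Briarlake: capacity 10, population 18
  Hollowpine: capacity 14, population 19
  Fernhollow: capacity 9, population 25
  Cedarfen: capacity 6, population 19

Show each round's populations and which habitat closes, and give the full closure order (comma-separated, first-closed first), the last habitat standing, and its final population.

Closure order: Fernhollow, Cedarfen, Ironridge, Briarlake, Hollowpine, Ashgrove
Last habitat: Elkhorn with 120 animals

Round 1: Ashgrove=8 Briarlake=18 Cedarfen=19 Elkhorn=6 Fernhollow=25 Hollowpine=19 Ironridge=25 → close Fernhollow (overflow 16)
  25÷6 = 4 each, +1 to first 1
Round 2: Ashgrove=13 Briarlake=22 Cedarfen=23 Elkhorn=10 Hollowpine=23 Ironridge=29 → close Cedarfen (overflow 17)
  23÷5 = 4 each, +1 to first 3
Round 3: Ashgrove=18 Briarlake=27 Elkhorn=15 Hollowpine=27 Ironridge=33 → close Ironridge (overflow 18)
  33÷4 = 8 each, +1 to first 1
Round 4: Ashgrove=27 Briarlake=35 Elkhorn=23 Hollowpine=35 → close Briarlake (overflow 25)
  35÷3 = 11 each, +1 to first 2
Round 5: Ashgrove=39 Elkhorn=35 Hollowpine=46 → close Hollowpine (overflow 32)
  46÷2 = 23 each, +1 to first 0
Round 6: Ashgrove=62 Elkhorn=58 → close Ashgrove (overflow 49)
  62÷1 = 62 each, +1 to first 0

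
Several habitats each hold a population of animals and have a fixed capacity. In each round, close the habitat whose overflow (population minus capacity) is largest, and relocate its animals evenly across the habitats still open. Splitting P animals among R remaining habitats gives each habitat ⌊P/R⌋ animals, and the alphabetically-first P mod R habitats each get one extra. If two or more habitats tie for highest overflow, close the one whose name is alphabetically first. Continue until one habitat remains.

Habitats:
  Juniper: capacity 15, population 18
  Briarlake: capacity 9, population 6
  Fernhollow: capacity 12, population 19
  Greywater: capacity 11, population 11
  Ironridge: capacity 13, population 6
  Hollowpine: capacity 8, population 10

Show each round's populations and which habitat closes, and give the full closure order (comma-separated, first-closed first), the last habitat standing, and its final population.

Closure order: Fernhollow, Hollowpine, Juniper, Greywater, Briarlake
Last habitat: Ironridge with 70 animals

Round 1: Briarlake=6 Fernhollow=19 Greywater=11 Hollowpine=10 Ironridge=6 Juniper=18 → close Fernhollow (overflow 7)
  19÷5 = 3 each, +1 to first 4
Round 2: Briarlake=10 Greywater=15 Hollowpine=14 Ironridge=10 Juniper=21 → close Hollowpine (overflow 6)
  14÷4 = 3 each, +1 to first 2
Round 3: Briarlake=14 Greywater=19 Ironridge=13 Juniper=24 → close Juniper (overflow 9)
  24÷3 = 8 each, +1 to first 0
Round 4: Briarlake=22 Greywater=27 Ironridge=21 → close Greywater (overflow 16)
  27÷2 = 13 each, +1 to first 1
Round 5: Briarlake=36 Ironridge=34 → close Briarlake (overflow 27)
  36÷1 = 36 each, +1 to first 0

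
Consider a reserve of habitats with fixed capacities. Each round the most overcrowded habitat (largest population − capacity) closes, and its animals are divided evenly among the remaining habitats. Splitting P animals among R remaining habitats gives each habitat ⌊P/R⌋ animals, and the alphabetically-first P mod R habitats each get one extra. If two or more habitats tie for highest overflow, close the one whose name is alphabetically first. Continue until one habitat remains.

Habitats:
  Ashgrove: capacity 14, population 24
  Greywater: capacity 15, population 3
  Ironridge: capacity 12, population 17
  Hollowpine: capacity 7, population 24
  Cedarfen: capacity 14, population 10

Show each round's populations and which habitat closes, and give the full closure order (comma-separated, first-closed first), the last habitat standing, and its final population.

Closure order: Hollowpine, Ashgrove, Ironridge, Cedarfen
Last habitat: Greywater with 78 animals

Round 1: Ashgrove=24 Cedarfen=10 Greywater=3 Hollowpine=24 Ironridge=17 → close Hollowpine (overflow 17)
  24÷4 = 6 each, +1 to first 0
Round 2: Ashgrove=30 Cedarfen=16 Greywater=9 Ironridge=23 → close Ashgrove (overflow 16)
  30÷3 = 10 each, +1 to first 0
Round 3: Cedarfen=26 Greywater=19 Ironridge=33 → close Ironridge (overflow 21)
  33÷2 = 16 each, +1 to first 1
Round 4: Cedarfen=43 Greywater=35 → close Cedarfen (overflow 29)
  43÷1 = 43 each, +1 to first 0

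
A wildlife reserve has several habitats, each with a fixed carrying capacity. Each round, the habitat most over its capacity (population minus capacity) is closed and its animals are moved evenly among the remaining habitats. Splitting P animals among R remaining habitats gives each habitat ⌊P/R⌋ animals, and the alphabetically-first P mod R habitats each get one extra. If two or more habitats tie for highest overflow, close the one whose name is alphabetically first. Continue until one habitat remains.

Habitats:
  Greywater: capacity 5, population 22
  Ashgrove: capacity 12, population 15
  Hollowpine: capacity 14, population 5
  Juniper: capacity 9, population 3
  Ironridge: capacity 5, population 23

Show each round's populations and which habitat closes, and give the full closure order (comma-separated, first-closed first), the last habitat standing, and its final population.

Closure order: Ironridge, Greywater, Ashgrove, Juniper
Last habitat: Hollowpine with 68 animals

Round 1: Ashgrove=15 Greywater=22 Hollowpine=5 Ironridge=23 Juniper=3 → close Ironridge (overflow 18)
  23÷4 = 5 each, +1 to first 3
Round 2: Ashgrove=21 Greywater=28 Hollowpine=11 Juniper=8 → close Greywater (overflow 23)
  28÷3 = 9 each, +1 to first 1
Round 3: Ashgrove=31 Hollowpine=20 Juniper=17 → close Ashgrove (overflow 19)
  31÷2 = 15 each, +1 to first 1
Round 4: Hollowpine=36 Juniper=32 → close Juniper (overflow 23)
  32÷1 = 32 each, +1 to first 0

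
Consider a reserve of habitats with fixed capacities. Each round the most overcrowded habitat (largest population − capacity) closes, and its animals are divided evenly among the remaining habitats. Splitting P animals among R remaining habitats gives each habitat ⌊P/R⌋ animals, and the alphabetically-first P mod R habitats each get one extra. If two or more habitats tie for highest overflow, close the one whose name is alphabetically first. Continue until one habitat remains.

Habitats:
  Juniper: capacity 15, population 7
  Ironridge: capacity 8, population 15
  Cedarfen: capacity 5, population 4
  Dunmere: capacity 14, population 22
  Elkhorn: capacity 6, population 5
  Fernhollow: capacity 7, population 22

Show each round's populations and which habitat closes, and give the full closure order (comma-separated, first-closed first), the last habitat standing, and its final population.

Round 1: Cedarfen=4 Dunmere=22 Elkhorn=5 Fernhollow=22 Ironridge=15 Juniper=7 → close Fernhollow (overflow 15)
  22÷5 = 4 each, +1 to first 2
Round 2: Cedarfen=9 Dunmere=27 Elkhorn=9 Ironridge=19 Juniper=11 → close Dunmere (overflow 13)
  27÷4 = 6 each, +1 to first 3
Round 3: Cedarfen=16 Elkhorn=16 Ironridge=26 Juniper=17 → close Ironridge (overflow 18)
  26÷3 = 8 each, +1 to first 2
Round 4: Cedarfen=25 Elkhorn=25 Juniper=25 → close Cedarfen (overflow 20)
  25÷2 = 12 each, +1 to first 1
Round 5: Elkhorn=38 Juniper=37 → close Elkhorn (overflow 32)
  38÷1 = 38 each, +1 to first 0

Closure order: Fernhollow, Dunmere, Ironridge, Cedarfen, Elkhorn
Last habitat: Juniper with 75 animals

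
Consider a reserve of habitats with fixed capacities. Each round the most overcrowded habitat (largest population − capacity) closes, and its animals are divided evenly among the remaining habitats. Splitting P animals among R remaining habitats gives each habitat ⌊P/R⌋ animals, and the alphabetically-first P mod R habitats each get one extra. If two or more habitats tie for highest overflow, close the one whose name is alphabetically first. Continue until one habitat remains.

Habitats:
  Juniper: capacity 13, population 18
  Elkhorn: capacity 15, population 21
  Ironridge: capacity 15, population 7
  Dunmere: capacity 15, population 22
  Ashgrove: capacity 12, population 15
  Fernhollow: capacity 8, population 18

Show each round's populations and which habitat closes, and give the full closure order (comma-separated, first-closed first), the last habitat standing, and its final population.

Round 1: Ashgrove=15 Dunmere=22 Elkhorn=21 Fernhollow=18 Ironridge=7 Juniper=18 → close Fernhollow (overflow 10)
  18÷5 = 3 each, +1 to first 3
Round 2: Ashgrove=19 Dunmere=26 Elkhorn=25 Ironridge=10 Juniper=21 → close Dunmere (overflow 11)
  26÷4 = 6 each, +1 to first 2
Round 3: Ashgrove=26 Elkhorn=32 Ironridge=16 Juniper=27 → close Elkhorn (overflow 17)
  32÷3 = 10 each, +1 to first 2
Round 4: Ashgrove=37 Ironridge=27 Juniper=37 → close Ashgrove (overflow 25)
  37÷2 = 18 each, +1 to first 1
Round 5: Ironridge=46 Juniper=55 → close Juniper (overflow 42)
  55÷1 = 55 each, +1 to first 0

Closure order: Fernhollow, Dunmere, Elkhorn, Ashgrove, Juniper
Last habitat: Ironridge with 101 animals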